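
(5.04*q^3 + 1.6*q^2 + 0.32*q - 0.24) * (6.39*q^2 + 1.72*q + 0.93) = 32.2056*q^5 + 18.8928*q^4 + 9.484*q^3 + 0.5048*q^2 - 0.1152*q - 0.2232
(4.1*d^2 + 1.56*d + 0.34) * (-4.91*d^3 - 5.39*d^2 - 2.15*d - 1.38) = -20.131*d^5 - 29.7586*d^4 - 18.8928*d^3 - 10.8446*d^2 - 2.8838*d - 0.4692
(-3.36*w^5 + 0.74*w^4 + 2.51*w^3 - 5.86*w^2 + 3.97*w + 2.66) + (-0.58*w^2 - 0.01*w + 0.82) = -3.36*w^5 + 0.74*w^4 + 2.51*w^3 - 6.44*w^2 + 3.96*w + 3.48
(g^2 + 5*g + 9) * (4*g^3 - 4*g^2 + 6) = 4*g^5 + 16*g^4 + 16*g^3 - 30*g^2 + 30*g + 54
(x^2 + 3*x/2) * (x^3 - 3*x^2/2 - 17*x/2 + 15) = x^5 - 43*x^3/4 + 9*x^2/4 + 45*x/2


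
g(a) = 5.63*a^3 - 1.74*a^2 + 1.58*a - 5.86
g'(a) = 16.89*a^2 - 3.48*a + 1.58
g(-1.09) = -16.94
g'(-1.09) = 25.44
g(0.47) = -4.92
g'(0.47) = 3.68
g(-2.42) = -99.66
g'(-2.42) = 108.92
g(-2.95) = -170.20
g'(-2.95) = 158.83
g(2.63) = 88.68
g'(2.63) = 109.25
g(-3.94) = -383.44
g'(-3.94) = 277.48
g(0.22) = -5.54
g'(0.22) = 1.63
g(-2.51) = -109.82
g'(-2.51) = 116.72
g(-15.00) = -19422.31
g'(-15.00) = 3854.03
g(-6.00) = -1294.06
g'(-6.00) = 630.50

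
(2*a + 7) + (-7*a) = 7 - 5*a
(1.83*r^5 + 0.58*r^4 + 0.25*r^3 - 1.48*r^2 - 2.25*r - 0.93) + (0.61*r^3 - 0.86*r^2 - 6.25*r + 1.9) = 1.83*r^5 + 0.58*r^4 + 0.86*r^3 - 2.34*r^2 - 8.5*r + 0.97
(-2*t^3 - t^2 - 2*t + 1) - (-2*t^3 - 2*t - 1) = 2 - t^2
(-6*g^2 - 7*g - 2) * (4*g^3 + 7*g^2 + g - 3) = -24*g^5 - 70*g^4 - 63*g^3 - 3*g^2 + 19*g + 6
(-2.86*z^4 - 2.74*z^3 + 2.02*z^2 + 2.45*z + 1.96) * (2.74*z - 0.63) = -7.8364*z^5 - 5.7058*z^4 + 7.261*z^3 + 5.4404*z^2 + 3.8269*z - 1.2348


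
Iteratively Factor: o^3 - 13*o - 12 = (o + 1)*(o^2 - o - 12) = (o - 4)*(o + 1)*(o + 3)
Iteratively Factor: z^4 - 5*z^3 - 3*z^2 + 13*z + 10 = (z - 2)*(z^3 - 3*z^2 - 9*z - 5) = (z - 2)*(z + 1)*(z^2 - 4*z - 5) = (z - 5)*(z - 2)*(z + 1)*(z + 1)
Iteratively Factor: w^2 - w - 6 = (w - 3)*(w + 2)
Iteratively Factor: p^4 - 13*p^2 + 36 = (p + 2)*(p^3 - 2*p^2 - 9*p + 18) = (p - 2)*(p + 2)*(p^2 - 9) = (p - 2)*(p + 2)*(p + 3)*(p - 3)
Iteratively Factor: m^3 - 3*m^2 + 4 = (m - 2)*(m^2 - m - 2) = (m - 2)*(m + 1)*(m - 2)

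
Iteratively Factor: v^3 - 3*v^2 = (v - 3)*(v^2) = v*(v - 3)*(v)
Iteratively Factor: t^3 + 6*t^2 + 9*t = (t + 3)*(t^2 + 3*t) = t*(t + 3)*(t + 3)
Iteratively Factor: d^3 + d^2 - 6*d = (d)*(d^2 + d - 6) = d*(d - 2)*(d + 3)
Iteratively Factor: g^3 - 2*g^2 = (g - 2)*(g^2) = g*(g - 2)*(g)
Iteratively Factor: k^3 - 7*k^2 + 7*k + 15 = (k - 3)*(k^2 - 4*k - 5) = (k - 3)*(k + 1)*(k - 5)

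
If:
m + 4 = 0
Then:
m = -4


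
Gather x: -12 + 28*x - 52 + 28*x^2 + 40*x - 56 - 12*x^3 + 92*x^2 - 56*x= -12*x^3 + 120*x^2 + 12*x - 120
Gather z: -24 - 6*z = -6*z - 24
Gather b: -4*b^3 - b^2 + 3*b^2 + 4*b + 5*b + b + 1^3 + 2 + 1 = -4*b^3 + 2*b^2 + 10*b + 4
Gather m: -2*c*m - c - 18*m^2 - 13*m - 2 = -c - 18*m^2 + m*(-2*c - 13) - 2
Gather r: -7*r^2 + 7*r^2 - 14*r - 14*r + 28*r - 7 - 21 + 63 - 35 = 0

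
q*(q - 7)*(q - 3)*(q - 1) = q^4 - 11*q^3 + 31*q^2 - 21*q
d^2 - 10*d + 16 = (d - 8)*(d - 2)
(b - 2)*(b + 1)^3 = b^4 + b^3 - 3*b^2 - 5*b - 2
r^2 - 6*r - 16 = (r - 8)*(r + 2)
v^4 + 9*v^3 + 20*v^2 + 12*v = v*(v + 1)*(v + 2)*(v + 6)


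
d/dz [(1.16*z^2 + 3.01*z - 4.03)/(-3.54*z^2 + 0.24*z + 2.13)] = (10.9338*z^2 - 23.5908*z + 7.3785)/(12.5316*z^4 - 1.6992*z^3 - 15.0228*z^2 + 1.0224*z + 4.5369)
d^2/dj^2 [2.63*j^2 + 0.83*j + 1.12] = 5.26000000000000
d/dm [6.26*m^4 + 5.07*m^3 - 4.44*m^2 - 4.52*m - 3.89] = 25.04*m^3 + 15.21*m^2 - 8.88*m - 4.52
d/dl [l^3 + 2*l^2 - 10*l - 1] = 3*l^2 + 4*l - 10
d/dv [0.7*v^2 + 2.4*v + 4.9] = 1.4*v + 2.4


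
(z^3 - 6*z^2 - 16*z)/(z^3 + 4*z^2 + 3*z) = (z^2 - 6*z - 16)/(z^2 + 4*z + 3)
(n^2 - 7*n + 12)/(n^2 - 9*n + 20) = (n - 3)/(n - 5)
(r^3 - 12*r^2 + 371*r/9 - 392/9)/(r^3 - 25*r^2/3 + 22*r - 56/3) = (3*r^2 - 29*r + 56)/(3*(r^2 - 6*r + 8))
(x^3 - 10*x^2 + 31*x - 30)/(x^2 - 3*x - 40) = (-x^3 + 10*x^2 - 31*x + 30)/(-x^2 + 3*x + 40)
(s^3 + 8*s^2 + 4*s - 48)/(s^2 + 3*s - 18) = (s^2 + 2*s - 8)/(s - 3)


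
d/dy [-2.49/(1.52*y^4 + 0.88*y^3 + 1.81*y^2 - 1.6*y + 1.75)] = (15.1392*y^3 + 6.5736*y^2 + 9.0138*y - 3.984)/(1.52*y^4 + 0.88*y^3 + 1.81*y^2 - 1.6*y + 1.75)^2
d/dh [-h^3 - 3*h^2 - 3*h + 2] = -3*h^2 - 6*h - 3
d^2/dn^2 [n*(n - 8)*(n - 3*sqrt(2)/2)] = 6*n - 16 - 3*sqrt(2)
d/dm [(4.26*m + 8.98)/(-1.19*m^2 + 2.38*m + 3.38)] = (5.0694*m^2 + 21.3724*m - 6.9736)/(1.4161*m^4 - 5.6644*m^3 - 2.38*m^2 + 16.0888*m + 11.4244)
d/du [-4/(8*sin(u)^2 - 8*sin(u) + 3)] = 32*(sin(2*u) - cos(u))/(-8*sin(u) - 4*cos(2*u) + 7)^2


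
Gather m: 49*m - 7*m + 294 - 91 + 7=42*m + 210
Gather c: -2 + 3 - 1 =0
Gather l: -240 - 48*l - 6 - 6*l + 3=-54*l - 243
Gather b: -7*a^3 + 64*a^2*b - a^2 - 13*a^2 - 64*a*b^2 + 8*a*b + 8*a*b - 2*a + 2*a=-7*a^3 - 14*a^2 - 64*a*b^2 + b*(64*a^2 + 16*a)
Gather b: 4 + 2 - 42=-36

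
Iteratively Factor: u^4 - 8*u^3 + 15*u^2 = (u - 5)*(u^3 - 3*u^2) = u*(u - 5)*(u^2 - 3*u) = u*(u - 5)*(u - 3)*(u)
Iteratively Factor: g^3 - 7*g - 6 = (g + 2)*(g^2 - 2*g - 3) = (g - 3)*(g + 2)*(g + 1)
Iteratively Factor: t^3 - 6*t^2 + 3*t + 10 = (t - 5)*(t^2 - t - 2) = (t - 5)*(t + 1)*(t - 2)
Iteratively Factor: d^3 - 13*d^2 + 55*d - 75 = (d - 5)*(d^2 - 8*d + 15) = (d - 5)^2*(d - 3)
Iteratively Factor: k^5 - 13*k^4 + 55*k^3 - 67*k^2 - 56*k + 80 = (k - 4)*(k^4 - 9*k^3 + 19*k^2 + 9*k - 20) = (k - 5)*(k - 4)*(k^3 - 4*k^2 - k + 4) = (k - 5)*(k - 4)^2*(k^2 - 1) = (k - 5)*(k - 4)^2*(k + 1)*(k - 1)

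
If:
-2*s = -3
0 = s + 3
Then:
No Solution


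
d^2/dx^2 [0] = 0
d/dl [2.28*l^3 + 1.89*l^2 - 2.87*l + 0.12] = 6.84*l^2 + 3.78*l - 2.87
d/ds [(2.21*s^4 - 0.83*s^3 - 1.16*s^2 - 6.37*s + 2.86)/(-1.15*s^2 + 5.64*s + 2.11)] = (-5.083*s^5 + 38.3477*s^4 + 9.29*s^3 - 19.1218*s^2 + 1.6828*s - 29.5711)/(1.3225*s^4 - 12.972*s^3 + 26.9566*s^2 + 23.8008*s + 4.4521)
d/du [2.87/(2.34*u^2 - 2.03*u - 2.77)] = (5.8261 - 13.4316*u)/(-2.34*u^2 + 2.03*u + 2.77)^2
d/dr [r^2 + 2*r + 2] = 2*r + 2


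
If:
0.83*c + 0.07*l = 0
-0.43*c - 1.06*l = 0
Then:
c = 0.00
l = 0.00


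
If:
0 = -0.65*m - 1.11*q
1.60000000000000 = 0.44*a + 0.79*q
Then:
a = 3.63636363636364 - 1.79545454545455*q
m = -1.70769230769231*q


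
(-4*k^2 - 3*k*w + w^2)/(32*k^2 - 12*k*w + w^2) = (k + w)/(-8*k + w)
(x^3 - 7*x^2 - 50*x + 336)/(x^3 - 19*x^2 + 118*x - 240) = (x + 7)/(x - 5)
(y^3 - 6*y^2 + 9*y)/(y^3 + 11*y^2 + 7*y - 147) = y*(y - 3)/(y^2 + 14*y + 49)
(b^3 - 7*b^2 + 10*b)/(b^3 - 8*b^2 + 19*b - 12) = b*(b^2 - 7*b + 10)/(b^3 - 8*b^2 + 19*b - 12)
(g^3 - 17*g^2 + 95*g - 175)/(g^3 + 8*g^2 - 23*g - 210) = (g^2 - 12*g + 35)/(g^2 + 13*g + 42)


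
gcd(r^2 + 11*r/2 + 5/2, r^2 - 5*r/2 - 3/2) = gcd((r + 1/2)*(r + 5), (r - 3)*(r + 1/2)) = r + 1/2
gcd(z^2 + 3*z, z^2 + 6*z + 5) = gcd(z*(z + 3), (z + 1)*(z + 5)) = 1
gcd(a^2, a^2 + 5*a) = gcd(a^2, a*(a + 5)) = a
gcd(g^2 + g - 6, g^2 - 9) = g + 3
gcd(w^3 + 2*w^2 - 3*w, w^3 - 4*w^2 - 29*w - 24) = w + 3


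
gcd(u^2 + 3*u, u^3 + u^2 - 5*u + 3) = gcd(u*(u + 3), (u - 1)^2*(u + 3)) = u + 3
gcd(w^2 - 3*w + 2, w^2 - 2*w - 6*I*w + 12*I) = w - 2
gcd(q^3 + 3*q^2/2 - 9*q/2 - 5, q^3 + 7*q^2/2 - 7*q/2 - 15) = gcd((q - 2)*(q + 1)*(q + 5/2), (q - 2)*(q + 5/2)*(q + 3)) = q^2 + q/2 - 5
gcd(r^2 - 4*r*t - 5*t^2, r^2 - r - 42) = 1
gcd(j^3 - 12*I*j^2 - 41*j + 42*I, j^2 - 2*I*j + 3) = j - 3*I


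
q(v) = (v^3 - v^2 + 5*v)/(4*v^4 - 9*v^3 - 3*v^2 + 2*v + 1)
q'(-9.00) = 0.00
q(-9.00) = -0.03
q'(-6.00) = -0.00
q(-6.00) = -0.04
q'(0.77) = 8.46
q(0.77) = -1.91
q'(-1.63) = -0.32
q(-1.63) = -0.27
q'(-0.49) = -16.33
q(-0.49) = -4.77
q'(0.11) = 3.70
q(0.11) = 0.46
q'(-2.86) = -0.05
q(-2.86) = -0.10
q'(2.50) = -174.10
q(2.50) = 7.61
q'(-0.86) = -3.48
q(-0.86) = -1.14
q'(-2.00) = -0.16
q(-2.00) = -0.18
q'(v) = (3*v^2 - 2*v + 5)/(4*v^4 - 9*v^3 - 3*v^2 + 2*v + 1) + (v^3 - v^2 + 5*v)*(-16*v^3 + 27*v^2 + 6*v - 2)/(4*v^4 - 9*v^3 - 3*v^2 + 2*v + 1)^2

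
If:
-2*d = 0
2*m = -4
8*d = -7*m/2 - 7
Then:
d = 0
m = -2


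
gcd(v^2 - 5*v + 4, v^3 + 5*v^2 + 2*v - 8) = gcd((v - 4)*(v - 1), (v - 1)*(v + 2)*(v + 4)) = v - 1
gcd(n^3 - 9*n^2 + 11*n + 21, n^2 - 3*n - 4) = n + 1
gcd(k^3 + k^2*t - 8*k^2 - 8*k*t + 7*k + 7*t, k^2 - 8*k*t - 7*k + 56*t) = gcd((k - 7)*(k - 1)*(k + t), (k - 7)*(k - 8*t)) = k - 7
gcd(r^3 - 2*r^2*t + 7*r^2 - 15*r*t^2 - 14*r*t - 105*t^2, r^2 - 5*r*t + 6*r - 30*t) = r - 5*t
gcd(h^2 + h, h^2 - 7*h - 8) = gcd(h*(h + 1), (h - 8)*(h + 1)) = h + 1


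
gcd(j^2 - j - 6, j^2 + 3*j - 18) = j - 3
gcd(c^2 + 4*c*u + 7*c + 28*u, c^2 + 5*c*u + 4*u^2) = c + 4*u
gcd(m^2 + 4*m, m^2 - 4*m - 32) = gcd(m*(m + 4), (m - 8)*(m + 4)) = m + 4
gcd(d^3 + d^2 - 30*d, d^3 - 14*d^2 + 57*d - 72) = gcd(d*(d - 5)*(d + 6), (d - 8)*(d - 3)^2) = 1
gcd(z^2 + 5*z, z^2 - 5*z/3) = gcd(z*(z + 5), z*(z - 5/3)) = z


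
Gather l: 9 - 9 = 0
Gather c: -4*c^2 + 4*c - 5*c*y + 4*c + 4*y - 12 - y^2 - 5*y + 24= -4*c^2 + c*(8 - 5*y) - y^2 - y + 12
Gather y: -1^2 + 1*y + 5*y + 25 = 6*y + 24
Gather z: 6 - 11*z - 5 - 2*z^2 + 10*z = -2*z^2 - z + 1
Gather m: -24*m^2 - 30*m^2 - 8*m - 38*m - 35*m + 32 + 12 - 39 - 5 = -54*m^2 - 81*m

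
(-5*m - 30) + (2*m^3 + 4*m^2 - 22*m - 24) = 2*m^3 + 4*m^2 - 27*m - 54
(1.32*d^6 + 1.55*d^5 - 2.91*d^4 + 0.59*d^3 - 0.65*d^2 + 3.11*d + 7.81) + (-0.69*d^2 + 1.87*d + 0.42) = 1.32*d^6 + 1.55*d^5 - 2.91*d^4 + 0.59*d^3 - 1.34*d^2 + 4.98*d + 8.23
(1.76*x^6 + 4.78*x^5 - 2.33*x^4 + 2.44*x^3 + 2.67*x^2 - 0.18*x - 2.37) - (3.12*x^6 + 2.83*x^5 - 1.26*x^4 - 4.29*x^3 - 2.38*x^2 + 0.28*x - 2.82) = -1.36*x^6 + 1.95*x^5 - 1.07*x^4 + 6.73*x^3 + 5.05*x^2 - 0.46*x + 0.45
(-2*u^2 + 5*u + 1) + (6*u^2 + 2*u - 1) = 4*u^2 + 7*u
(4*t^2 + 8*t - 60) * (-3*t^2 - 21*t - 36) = -12*t^4 - 108*t^3 - 132*t^2 + 972*t + 2160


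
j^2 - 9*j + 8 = (j - 8)*(j - 1)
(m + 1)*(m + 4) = m^2 + 5*m + 4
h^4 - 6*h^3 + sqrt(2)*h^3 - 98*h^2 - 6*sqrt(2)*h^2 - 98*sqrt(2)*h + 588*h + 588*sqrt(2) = (h - 6)*(h - 7*sqrt(2))*(h + sqrt(2))*(h + 7*sqrt(2))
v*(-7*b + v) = -7*b*v + v^2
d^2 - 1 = (d - 1)*(d + 1)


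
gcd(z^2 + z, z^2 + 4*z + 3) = z + 1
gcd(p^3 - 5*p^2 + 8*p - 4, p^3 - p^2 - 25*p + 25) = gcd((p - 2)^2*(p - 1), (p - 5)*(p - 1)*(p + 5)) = p - 1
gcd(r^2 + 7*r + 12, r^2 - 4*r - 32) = r + 4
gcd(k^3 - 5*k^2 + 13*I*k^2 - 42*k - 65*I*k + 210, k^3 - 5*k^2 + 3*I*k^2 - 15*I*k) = k - 5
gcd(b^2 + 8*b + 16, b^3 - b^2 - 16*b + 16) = b + 4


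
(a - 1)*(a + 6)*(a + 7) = a^3 + 12*a^2 + 29*a - 42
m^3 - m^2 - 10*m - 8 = (m - 4)*(m + 1)*(m + 2)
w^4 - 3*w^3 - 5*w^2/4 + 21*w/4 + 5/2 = (w - 5/2)*(w - 2)*(w + 1/2)*(w + 1)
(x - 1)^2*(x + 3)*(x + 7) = x^4 + 8*x^3 + 2*x^2 - 32*x + 21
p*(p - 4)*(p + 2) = p^3 - 2*p^2 - 8*p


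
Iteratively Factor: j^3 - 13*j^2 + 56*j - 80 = (j - 5)*(j^2 - 8*j + 16) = (j - 5)*(j - 4)*(j - 4)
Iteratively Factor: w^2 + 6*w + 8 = (w + 2)*(w + 4)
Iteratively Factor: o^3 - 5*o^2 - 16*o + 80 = (o - 5)*(o^2 - 16) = (o - 5)*(o + 4)*(o - 4)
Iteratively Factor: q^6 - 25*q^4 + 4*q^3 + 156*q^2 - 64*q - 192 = (q - 2)*(q^5 + 2*q^4 - 21*q^3 - 38*q^2 + 80*q + 96) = (q - 2)*(q + 3)*(q^4 - q^3 - 18*q^2 + 16*q + 32) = (q - 4)*(q - 2)*(q + 3)*(q^3 + 3*q^2 - 6*q - 8) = (q - 4)*(q - 2)*(q + 3)*(q + 4)*(q^2 - q - 2) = (q - 4)*(q - 2)*(q + 1)*(q + 3)*(q + 4)*(q - 2)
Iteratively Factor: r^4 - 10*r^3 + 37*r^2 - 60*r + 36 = (r - 3)*(r^3 - 7*r^2 + 16*r - 12) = (r - 3)*(r - 2)*(r^2 - 5*r + 6) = (r - 3)^2*(r - 2)*(r - 2)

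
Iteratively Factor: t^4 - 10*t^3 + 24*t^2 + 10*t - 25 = (t - 5)*(t^3 - 5*t^2 - t + 5) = (t - 5)*(t + 1)*(t^2 - 6*t + 5) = (t - 5)*(t - 1)*(t + 1)*(t - 5)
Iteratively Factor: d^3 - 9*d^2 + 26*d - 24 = (d - 3)*(d^2 - 6*d + 8) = (d - 3)*(d - 2)*(d - 4)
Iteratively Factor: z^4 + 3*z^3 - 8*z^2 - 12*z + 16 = (z + 4)*(z^3 - z^2 - 4*z + 4) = (z - 1)*(z + 4)*(z^2 - 4) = (z - 2)*(z - 1)*(z + 4)*(z + 2)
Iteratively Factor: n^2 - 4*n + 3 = (n - 3)*(n - 1)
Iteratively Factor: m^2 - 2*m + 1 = (m - 1)*(m - 1)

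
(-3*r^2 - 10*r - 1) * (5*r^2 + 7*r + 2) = -15*r^4 - 71*r^3 - 81*r^2 - 27*r - 2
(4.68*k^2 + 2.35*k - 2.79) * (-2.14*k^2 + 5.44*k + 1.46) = -10.0152*k^4 + 20.4302*k^3 + 25.5874*k^2 - 11.7466*k - 4.0734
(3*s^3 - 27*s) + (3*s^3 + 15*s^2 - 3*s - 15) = 6*s^3 + 15*s^2 - 30*s - 15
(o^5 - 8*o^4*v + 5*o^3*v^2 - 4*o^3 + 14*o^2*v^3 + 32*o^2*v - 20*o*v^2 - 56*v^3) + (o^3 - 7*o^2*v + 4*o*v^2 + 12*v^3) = o^5 - 8*o^4*v + 5*o^3*v^2 - 3*o^3 + 14*o^2*v^3 + 25*o^2*v - 16*o*v^2 - 44*v^3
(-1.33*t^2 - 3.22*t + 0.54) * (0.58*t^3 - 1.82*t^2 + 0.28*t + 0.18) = -0.7714*t^5 + 0.553*t^4 + 5.8012*t^3 - 2.1238*t^2 - 0.4284*t + 0.0972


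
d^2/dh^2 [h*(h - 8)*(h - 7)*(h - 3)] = 12*h^2 - 108*h + 202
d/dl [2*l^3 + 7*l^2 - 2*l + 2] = 6*l^2 + 14*l - 2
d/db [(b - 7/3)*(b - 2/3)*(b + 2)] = 3*b^2 - 2*b - 40/9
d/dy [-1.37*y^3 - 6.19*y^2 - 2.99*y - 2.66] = -4.11*y^2 - 12.38*y - 2.99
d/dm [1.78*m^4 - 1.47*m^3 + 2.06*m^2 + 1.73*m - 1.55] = 7.12*m^3 - 4.41*m^2 + 4.12*m + 1.73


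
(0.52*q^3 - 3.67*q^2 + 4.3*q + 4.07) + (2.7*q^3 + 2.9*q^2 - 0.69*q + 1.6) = 3.22*q^3 - 0.77*q^2 + 3.61*q + 5.67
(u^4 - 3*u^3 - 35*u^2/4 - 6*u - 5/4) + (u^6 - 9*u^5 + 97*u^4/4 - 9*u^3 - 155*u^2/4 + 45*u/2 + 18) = u^6 - 9*u^5 + 101*u^4/4 - 12*u^3 - 95*u^2/2 + 33*u/2 + 67/4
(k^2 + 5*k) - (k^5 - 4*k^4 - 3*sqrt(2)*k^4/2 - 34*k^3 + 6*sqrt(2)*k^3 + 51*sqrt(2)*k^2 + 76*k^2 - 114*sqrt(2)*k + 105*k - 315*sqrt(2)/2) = -k^5 + 3*sqrt(2)*k^4/2 + 4*k^4 - 6*sqrt(2)*k^3 + 34*k^3 - 75*k^2 - 51*sqrt(2)*k^2 - 100*k + 114*sqrt(2)*k + 315*sqrt(2)/2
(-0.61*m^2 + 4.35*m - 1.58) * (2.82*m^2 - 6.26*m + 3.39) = -1.7202*m^4 + 16.0856*m^3 - 33.7545*m^2 + 24.6373*m - 5.3562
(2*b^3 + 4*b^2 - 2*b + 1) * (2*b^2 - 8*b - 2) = 4*b^5 - 8*b^4 - 40*b^3 + 10*b^2 - 4*b - 2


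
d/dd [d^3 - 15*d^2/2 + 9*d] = 3*d^2 - 15*d + 9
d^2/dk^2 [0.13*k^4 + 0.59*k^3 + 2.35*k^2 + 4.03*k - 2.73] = 1.56*k^2 + 3.54*k + 4.7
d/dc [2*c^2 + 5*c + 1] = 4*c + 5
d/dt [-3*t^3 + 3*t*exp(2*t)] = -9*t^2 + 6*t*exp(2*t) + 3*exp(2*t)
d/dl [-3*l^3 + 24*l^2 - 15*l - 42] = -9*l^2 + 48*l - 15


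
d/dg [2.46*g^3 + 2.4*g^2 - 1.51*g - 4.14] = 7.38*g^2 + 4.8*g - 1.51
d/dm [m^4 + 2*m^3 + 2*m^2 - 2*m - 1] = 4*m^3 + 6*m^2 + 4*m - 2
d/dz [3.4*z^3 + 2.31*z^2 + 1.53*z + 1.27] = 10.2*z^2 + 4.62*z + 1.53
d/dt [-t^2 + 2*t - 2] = 2 - 2*t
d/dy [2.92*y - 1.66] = 2.92000000000000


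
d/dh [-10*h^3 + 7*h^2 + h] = -30*h^2 + 14*h + 1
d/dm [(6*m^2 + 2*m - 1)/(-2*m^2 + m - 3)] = 5*(2*m^2 - 8*m - 1)/(4*m^4 - 4*m^3 + 13*m^2 - 6*m + 9)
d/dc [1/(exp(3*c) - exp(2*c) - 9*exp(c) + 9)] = (-3*exp(2*c) + 2*exp(c) + 9)*exp(c)/(exp(3*c) - exp(2*c) - 9*exp(c) + 9)^2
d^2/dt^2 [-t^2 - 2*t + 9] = -2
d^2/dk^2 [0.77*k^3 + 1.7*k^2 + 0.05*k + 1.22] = 4.62*k + 3.4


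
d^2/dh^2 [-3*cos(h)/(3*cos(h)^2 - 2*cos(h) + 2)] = (-18*(1 - cos(h)^2)^2 - 27*cos(h)^5 + 162*cos(h)^3 - 48*cos(h)^2 - 120*cos(h) + 42)/(-3*cos(h)^2 + 2*cos(h) - 2)^3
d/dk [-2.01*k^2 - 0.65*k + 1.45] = -4.02*k - 0.65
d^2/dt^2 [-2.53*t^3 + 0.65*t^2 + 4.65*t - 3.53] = 1.3 - 15.18*t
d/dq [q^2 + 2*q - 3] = 2*q + 2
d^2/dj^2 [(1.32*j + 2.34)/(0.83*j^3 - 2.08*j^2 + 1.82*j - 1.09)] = (5.456088*j^5 + 5.671224*j^4 - 57.202704*j^3 + 96.281928*j^2 - 58.40406*j + 10.128768)/(0.571787*j^9 - 4.298736*j^8 + 14.53413*j^7 - 30.103903*j^6 + 43.160676*j^5 - 44.696028*j^4 + 33.744761*j^3 - 18.245292*j^2 + 6.487026*j - 1.295029)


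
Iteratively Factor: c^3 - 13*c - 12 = (c + 1)*(c^2 - c - 12) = (c - 4)*(c + 1)*(c + 3)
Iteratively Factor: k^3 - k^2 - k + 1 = (k + 1)*(k^2 - 2*k + 1) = (k - 1)*(k + 1)*(k - 1)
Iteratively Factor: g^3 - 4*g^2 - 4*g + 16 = (g + 2)*(g^2 - 6*g + 8) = (g - 2)*(g + 2)*(g - 4)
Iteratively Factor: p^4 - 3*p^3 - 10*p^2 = (p - 5)*(p^3 + 2*p^2) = (p - 5)*(p + 2)*(p^2) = p*(p - 5)*(p + 2)*(p)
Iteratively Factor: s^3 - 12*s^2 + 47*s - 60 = (s - 4)*(s^2 - 8*s + 15) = (s - 4)*(s - 3)*(s - 5)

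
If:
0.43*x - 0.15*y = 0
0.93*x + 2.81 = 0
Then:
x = -3.02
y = -8.66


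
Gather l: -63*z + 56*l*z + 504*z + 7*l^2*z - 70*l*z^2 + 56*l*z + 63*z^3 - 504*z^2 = 7*l^2*z + l*(-70*z^2 + 112*z) + 63*z^3 - 504*z^2 + 441*z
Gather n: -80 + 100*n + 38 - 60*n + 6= 40*n - 36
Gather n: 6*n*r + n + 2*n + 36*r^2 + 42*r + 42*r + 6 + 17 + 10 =n*(6*r + 3) + 36*r^2 + 84*r + 33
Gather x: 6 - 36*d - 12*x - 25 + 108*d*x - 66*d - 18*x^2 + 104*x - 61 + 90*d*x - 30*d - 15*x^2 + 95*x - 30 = -132*d - 33*x^2 + x*(198*d + 187) - 110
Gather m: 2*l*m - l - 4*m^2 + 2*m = -l - 4*m^2 + m*(2*l + 2)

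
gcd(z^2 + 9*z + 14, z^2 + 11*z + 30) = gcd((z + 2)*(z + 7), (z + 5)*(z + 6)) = 1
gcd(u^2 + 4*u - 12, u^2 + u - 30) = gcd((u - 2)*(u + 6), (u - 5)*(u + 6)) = u + 6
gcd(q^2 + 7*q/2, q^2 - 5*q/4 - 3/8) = 1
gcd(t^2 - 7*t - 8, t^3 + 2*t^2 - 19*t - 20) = t + 1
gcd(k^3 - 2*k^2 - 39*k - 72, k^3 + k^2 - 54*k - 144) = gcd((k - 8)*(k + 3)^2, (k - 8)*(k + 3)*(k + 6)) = k^2 - 5*k - 24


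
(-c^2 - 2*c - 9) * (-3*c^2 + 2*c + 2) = 3*c^4 + 4*c^3 + 21*c^2 - 22*c - 18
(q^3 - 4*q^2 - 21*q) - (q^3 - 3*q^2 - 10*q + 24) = -q^2 - 11*q - 24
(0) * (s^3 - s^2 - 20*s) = 0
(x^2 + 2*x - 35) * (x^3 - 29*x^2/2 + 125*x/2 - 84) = x^5 - 25*x^4/2 - 3*x^3/2 + 1097*x^2/2 - 4711*x/2 + 2940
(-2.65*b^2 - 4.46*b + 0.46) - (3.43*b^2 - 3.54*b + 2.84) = -6.08*b^2 - 0.92*b - 2.38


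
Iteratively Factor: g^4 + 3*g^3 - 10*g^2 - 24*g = (g + 2)*(g^3 + g^2 - 12*g) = g*(g + 2)*(g^2 + g - 12) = g*(g - 3)*(g + 2)*(g + 4)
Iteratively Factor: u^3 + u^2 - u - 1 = (u + 1)*(u^2 - 1) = (u + 1)^2*(u - 1)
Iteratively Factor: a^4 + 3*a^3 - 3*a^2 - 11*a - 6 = (a + 3)*(a^3 - 3*a - 2) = (a + 1)*(a + 3)*(a^2 - a - 2) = (a - 2)*(a + 1)*(a + 3)*(a + 1)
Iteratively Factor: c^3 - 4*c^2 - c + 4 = (c - 4)*(c^2 - 1) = (c - 4)*(c + 1)*(c - 1)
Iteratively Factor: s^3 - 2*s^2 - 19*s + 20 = (s - 5)*(s^2 + 3*s - 4) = (s - 5)*(s - 1)*(s + 4)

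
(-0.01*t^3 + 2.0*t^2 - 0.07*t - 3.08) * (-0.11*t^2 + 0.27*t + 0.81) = 0.0011*t^5 - 0.2227*t^4 + 0.5396*t^3 + 1.9399*t^2 - 0.8883*t - 2.4948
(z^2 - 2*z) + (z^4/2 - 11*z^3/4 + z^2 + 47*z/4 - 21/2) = z^4/2 - 11*z^3/4 + 2*z^2 + 39*z/4 - 21/2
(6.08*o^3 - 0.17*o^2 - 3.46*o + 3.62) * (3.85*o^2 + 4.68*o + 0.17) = 23.408*o^5 + 27.7999*o^4 - 13.083*o^3 - 2.2847*o^2 + 16.3534*o + 0.6154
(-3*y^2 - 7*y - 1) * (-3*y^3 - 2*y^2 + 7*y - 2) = 9*y^5 + 27*y^4 - 4*y^3 - 41*y^2 + 7*y + 2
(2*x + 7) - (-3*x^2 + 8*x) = 3*x^2 - 6*x + 7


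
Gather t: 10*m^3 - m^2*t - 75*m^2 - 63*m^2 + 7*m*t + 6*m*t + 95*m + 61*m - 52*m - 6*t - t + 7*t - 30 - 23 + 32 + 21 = 10*m^3 - 138*m^2 + 104*m + t*(-m^2 + 13*m)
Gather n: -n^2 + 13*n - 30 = -n^2 + 13*n - 30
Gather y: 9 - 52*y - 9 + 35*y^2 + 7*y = 35*y^2 - 45*y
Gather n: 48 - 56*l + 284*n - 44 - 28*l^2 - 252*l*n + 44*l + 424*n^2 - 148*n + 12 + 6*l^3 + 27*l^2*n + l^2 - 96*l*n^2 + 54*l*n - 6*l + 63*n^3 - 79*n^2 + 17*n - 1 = 6*l^3 - 27*l^2 - 18*l + 63*n^3 + n^2*(345 - 96*l) + n*(27*l^2 - 198*l + 153) + 15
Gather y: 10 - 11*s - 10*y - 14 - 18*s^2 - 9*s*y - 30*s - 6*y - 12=-18*s^2 - 41*s + y*(-9*s - 16) - 16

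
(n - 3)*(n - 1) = n^2 - 4*n + 3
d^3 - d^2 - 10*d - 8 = (d - 4)*(d + 1)*(d + 2)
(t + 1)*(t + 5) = t^2 + 6*t + 5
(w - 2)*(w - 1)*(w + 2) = w^3 - w^2 - 4*w + 4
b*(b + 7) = b^2 + 7*b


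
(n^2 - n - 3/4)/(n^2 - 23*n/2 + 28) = (4*n^2 - 4*n - 3)/(2*(2*n^2 - 23*n + 56))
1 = 1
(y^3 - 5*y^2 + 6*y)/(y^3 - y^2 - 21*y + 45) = y*(y - 2)/(y^2 + 2*y - 15)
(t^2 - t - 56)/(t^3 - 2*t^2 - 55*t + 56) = 1/(t - 1)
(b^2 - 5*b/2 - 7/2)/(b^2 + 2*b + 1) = (b - 7/2)/(b + 1)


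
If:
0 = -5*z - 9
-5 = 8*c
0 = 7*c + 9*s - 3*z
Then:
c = -5/8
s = -41/360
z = -9/5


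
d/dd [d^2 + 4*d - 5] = 2*d + 4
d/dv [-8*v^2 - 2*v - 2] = -16*v - 2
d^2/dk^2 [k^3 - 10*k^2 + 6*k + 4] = 6*k - 20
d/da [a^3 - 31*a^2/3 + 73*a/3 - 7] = 3*a^2 - 62*a/3 + 73/3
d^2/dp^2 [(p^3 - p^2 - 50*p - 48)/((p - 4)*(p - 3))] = 40*(-p^3 - 18*p^2 + 162*p - 306)/(p^6 - 21*p^5 + 183*p^4 - 847*p^3 + 2196*p^2 - 3024*p + 1728)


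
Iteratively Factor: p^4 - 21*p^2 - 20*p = (p - 5)*(p^3 + 5*p^2 + 4*p) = (p - 5)*(p + 1)*(p^2 + 4*p) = (p - 5)*(p + 1)*(p + 4)*(p)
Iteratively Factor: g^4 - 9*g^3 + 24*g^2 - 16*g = (g)*(g^3 - 9*g^2 + 24*g - 16) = g*(g - 1)*(g^2 - 8*g + 16) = g*(g - 4)*(g - 1)*(g - 4)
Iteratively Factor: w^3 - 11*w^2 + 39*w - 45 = (w - 5)*(w^2 - 6*w + 9) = (w - 5)*(w - 3)*(w - 3)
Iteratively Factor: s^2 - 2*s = (s - 2)*(s)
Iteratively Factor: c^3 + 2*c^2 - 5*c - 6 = (c + 1)*(c^2 + c - 6) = (c - 2)*(c + 1)*(c + 3)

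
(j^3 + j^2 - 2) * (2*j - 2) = 2*j^4 - 2*j^2 - 4*j + 4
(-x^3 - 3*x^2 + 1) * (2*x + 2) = -2*x^4 - 8*x^3 - 6*x^2 + 2*x + 2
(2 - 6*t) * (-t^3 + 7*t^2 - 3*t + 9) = 6*t^4 - 44*t^3 + 32*t^2 - 60*t + 18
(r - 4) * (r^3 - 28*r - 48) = r^4 - 4*r^3 - 28*r^2 + 64*r + 192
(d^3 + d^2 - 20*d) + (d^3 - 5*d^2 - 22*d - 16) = 2*d^3 - 4*d^2 - 42*d - 16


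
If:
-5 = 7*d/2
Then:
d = -10/7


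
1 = 1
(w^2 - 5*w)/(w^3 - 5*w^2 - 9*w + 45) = w/(w^2 - 9)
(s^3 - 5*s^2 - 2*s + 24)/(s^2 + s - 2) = (s^2 - 7*s + 12)/(s - 1)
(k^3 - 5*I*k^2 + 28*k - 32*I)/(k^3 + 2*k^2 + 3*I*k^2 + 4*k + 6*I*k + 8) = (k - 8*I)/(k + 2)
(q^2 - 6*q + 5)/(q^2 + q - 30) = (q - 1)/(q + 6)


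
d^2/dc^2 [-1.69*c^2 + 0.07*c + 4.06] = -3.38000000000000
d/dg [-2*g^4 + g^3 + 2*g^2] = g*(-8*g^2 + 3*g + 4)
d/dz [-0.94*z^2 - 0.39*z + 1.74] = -1.88*z - 0.39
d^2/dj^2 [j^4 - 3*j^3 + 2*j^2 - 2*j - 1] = 12*j^2 - 18*j + 4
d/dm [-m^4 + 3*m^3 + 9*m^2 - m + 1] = -4*m^3 + 9*m^2 + 18*m - 1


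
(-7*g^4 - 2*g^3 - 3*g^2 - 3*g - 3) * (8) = -56*g^4 - 16*g^3 - 24*g^2 - 24*g - 24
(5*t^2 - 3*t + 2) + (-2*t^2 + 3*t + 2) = 3*t^2 + 4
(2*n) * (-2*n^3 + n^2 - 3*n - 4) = -4*n^4 + 2*n^3 - 6*n^2 - 8*n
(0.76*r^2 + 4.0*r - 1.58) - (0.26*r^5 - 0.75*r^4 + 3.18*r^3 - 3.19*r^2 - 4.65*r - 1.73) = -0.26*r^5 + 0.75*r^4 - 3.18*r^3 + 3.95*r^2 + 8.65*r + 0.15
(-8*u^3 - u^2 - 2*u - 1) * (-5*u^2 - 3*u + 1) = 40*u^5 + 29*u^4 + 5*u^3 + 10*u^2 + u - 1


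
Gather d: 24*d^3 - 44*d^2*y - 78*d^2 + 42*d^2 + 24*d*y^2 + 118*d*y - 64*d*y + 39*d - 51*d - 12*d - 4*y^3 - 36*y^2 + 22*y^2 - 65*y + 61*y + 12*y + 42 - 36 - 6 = 24*d^3 + d^2*(-44*y - 36) + d*(24*y^2 + 54*y - 24) - 4*y^3 - 14*y^2 + 8*y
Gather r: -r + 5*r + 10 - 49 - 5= 4*r - 44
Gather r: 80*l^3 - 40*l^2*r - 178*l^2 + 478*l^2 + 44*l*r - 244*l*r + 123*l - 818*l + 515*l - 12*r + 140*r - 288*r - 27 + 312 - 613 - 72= 80*l^3 + 300*l^2 - 180*l + r*(-40*l^2 - 200*l - 160) - 400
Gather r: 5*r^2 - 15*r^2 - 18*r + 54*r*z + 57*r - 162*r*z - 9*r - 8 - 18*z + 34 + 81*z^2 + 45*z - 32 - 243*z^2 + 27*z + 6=-10*r^2 + r*(30 - 108*z) - 162*z^2 + 54*z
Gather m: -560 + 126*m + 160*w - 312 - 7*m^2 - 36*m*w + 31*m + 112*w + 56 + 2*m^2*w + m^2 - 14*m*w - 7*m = m^2*(2*w - 6) + m*(150 - 50*w) + 272*w - 816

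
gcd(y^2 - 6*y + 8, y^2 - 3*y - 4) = y - 4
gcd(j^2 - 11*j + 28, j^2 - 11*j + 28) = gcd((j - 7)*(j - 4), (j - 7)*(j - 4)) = j^2 - 11*j + 28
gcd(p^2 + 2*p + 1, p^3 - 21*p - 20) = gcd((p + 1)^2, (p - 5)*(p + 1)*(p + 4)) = p + 1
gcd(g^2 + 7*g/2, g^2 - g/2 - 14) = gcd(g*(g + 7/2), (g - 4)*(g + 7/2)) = g + 7/2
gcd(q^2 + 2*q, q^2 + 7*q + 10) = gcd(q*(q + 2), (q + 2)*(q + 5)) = q + 2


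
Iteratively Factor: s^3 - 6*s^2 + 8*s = (s - 2)*(s^2 - 4*s) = s*(s - 2)*(s - 4)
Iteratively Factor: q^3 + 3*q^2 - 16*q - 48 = (q + 3)*(q^2 - 16) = (q - 4)*(q + 3)*(q + 4)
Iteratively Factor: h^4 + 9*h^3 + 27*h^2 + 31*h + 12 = (h + 3)*(h^3 + 6*h^2 + 9*h + 4) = (h + 1)*(h + 3)*(h^2 + 5*h + 4) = (h + 1)^2*(h + 3)*(h + 4)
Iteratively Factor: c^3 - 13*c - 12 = (c + 1)*(c^2 - c - 12) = (c + 1)*(c + 3)*(c - 4)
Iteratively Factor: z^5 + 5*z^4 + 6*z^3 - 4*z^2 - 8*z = (z - 1)*(z^4 + 6*z^3 + 12*z^2 + 8*z) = z*(z - 1)*(z^3 + 6*z^2 + 12*z + 8) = z*(z - 1)*(z + 2)*(z^2 + 4*z + 4) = z*(z - 1)*(z + 2)^2*(z + 2)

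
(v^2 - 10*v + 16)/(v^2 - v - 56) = (v - 2)/(v + 7)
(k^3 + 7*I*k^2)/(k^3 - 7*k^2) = (k + 7*I)/(k - 7)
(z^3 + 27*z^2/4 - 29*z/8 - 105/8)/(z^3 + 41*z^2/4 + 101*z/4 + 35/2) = (z - 3/2)/(z + 2)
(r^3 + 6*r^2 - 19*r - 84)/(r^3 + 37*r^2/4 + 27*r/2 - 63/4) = 4*(r - 4)/(4*r - 3)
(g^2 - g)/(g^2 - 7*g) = (g - 1)/(g - 7)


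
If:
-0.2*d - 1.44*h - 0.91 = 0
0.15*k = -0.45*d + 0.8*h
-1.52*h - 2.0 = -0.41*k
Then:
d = -1.83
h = -0.38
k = 3.48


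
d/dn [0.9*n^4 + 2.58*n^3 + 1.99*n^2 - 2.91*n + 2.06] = 3.6*n^3 + 7.74*n^2 + 3.98*n - 2.91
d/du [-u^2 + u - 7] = 1 - 2*u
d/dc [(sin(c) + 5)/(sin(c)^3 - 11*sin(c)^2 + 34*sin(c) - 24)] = (-2*sin(c)^3 - 4*sin(c)^2 + 110*sin(c) - 194)*cos(c)/(sin(c)^3 - 11*sin(c)^2 + 34*sin(c) - 24)^2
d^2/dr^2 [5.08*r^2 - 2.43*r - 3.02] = 10.1600000000000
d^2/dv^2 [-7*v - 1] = 0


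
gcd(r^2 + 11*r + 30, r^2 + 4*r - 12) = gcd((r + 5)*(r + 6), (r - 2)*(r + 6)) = r + 6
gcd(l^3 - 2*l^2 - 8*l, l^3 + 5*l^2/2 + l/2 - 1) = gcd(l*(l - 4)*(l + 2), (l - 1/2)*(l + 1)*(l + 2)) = l + 2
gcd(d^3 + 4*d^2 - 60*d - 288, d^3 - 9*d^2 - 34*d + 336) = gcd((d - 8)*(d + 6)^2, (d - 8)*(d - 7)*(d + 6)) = d^2 - 2*d - 48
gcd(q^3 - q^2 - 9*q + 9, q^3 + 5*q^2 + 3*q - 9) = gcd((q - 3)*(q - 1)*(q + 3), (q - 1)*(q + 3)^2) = q^2 + 2*q - 3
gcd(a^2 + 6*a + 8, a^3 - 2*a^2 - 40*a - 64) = a^2 + 6*a + 8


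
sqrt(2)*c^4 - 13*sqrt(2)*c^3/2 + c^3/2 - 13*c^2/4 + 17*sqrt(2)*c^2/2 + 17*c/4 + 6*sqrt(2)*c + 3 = (c - 4)*(c - 3)*(c + 1/2)*(sqrt(2)*c + 1/2)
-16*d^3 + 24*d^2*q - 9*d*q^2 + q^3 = (-4*d + q)^2*(-d + q)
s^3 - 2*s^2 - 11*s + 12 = (s - 4)*(s - 1)*(s + 3)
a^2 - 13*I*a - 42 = (a - 7*I)*(a - 6*I)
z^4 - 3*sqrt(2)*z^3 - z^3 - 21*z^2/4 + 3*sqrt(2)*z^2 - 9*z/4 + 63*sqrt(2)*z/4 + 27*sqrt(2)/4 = (z - 3)*(z + 1/2)*(z + 3/2)*(z - 3*sqrt(2))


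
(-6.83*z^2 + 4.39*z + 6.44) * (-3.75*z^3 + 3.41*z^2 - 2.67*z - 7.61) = 25.6125*z^5 - 39.7528*z^4 + 9.056*z^3 + 62.2154*z^2 - 50.6027*z - 49.0084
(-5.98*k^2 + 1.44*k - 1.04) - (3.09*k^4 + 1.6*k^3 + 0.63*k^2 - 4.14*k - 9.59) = -3.09*k^4 - 1.6*k^3 - 6.61*k^2 + 5.58*k + 8.55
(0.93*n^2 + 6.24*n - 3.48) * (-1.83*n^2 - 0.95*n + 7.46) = -1.7019*n^4 - 12.3027*n^3 + 7.3782*n^2 + 49.8564*n - 25.9608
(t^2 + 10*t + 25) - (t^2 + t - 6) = 9*t + 31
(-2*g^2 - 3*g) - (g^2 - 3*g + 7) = -3*g^2 - 7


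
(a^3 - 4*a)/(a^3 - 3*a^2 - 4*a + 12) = a/(a - 3)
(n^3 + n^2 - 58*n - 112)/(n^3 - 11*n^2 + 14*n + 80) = (n + 7)/(n - 5)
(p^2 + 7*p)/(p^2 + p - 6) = p*(p + 7)/(p^2 + p - 6)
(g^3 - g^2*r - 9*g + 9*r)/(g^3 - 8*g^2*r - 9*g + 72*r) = (-g + r)/(-g + 8*r)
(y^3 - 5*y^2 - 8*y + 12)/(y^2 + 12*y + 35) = (y^3 - 5*y^2 - 8*y + 12)/(y^2 + 12*y + 35)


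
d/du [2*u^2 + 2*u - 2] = 4*u + 2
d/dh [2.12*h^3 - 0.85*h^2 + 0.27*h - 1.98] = 6.36*h^2 - 1.7*h + 0.27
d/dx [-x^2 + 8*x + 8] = 8 - 2*x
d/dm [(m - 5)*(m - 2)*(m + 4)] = 3*m^2 - 6*m - 18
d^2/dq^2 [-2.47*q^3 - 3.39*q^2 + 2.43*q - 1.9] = -14.82*q - 6.78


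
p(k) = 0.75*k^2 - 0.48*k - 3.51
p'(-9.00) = -13.98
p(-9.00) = 61.56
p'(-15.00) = -22.98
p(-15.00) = 172.44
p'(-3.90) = -6.33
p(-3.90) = 9.77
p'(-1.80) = -3.18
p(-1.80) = -0.22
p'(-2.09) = -3.62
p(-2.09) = 0.77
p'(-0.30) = -0.93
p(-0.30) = -3.30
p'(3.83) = 5.26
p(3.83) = 5.65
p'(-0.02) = -0.51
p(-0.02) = -3.50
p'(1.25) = 1.40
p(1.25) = -2.94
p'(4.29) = 5.96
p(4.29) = 8.23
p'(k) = 1.5*k - 0.48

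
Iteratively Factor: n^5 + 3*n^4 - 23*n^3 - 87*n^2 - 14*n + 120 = (n - 1)*(n^4 + 4*n^3 - 19*n^2 - 106*n - 120) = (n - 5)*(n - 1)*(n^3 + 9*n^2 + 26*n + 24) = (n - 5)*(n - 1)*(n + 4)*(n^2 + 5*n + 6) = (n - 5)*(n - 1)*(n + 3)*(n + 4)*(n + 2)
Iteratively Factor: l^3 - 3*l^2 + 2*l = (l)*(l^2 - 3*l + 2) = l*(l - 1)*(l - 2)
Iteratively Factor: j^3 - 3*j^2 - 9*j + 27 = (j - 3)*(j^2 - 9) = (j - 3)^2*(j + 3)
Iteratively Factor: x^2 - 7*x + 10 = (x - 2)*(x - 5)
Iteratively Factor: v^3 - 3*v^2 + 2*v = (v - 2)*(v^2 - v) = (v - 2)*(v - 1)*(v)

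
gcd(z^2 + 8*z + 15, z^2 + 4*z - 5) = z + 5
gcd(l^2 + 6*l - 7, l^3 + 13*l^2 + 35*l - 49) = l^2 + 6*l - 7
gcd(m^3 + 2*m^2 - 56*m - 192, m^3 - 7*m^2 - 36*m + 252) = m + 6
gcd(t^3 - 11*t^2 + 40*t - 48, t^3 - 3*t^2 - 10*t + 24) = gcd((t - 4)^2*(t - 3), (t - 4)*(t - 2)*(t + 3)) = t - 4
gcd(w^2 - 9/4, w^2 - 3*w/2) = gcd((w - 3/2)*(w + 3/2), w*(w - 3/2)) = w - 3/2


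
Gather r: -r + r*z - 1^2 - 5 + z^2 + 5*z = r*(z - 1) + z^2 + 5*z - 6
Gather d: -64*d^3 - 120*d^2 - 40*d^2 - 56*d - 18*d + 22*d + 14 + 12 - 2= -64*d^3 - 160*d^2 - 52*d + 24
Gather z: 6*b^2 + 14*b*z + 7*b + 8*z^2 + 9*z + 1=6*b^2 + 7*b + 8*z^2 + z*(14*b + 9) + 1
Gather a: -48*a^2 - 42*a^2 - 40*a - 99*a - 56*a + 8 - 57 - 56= -90*a^2 - 195*a - 105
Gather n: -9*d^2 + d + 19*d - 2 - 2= -9*d^2 + 20*d - 4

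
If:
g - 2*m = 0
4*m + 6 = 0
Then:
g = -3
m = -3/2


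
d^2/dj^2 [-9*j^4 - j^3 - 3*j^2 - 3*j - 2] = -108*j^2 - 6*j - 6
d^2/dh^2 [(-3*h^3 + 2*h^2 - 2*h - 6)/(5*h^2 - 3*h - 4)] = 2*(-107*h^3 - 438*h^2 + 6*h - 118)/(125*h^6 - 225*h^5 - 165*h^4 + 333*h^3 + 132*h^2 - 144*h - 64)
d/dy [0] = 0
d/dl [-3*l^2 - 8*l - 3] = -6*l - 8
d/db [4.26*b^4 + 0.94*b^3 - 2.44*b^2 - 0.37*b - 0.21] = 17.04*b^3 + 2.82*b^2 - 4.88*b - 0.37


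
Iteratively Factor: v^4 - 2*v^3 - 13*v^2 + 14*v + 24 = (v - 4)*(v^3 + 2*v^2 - 5*v - 6) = (v - 4)*(v + 3)*(v^2 - v - 2) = (v - 4)*(v + 1)*(v + 3)*(v - 2)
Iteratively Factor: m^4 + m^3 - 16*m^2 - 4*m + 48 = (m + 2)*(m^3 - m^2 - 14*m + 24) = (m + 2)*(m + 4)*(m^2 - 5*m + 6) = (m - 3)*(m + 2)*(m + 4)*(m - 2)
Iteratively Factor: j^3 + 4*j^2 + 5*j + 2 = (j + 1)*(j^2 + 3*j + 2) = (j + 1)^2*(j + 2)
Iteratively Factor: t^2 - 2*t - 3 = (t + 1)*(t - 3)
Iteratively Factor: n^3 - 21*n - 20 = (n + 4)*(n^2 - 4*n - 5) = (n + 1)*(n + 4)*(n - 5)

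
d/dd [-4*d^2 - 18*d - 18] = -8*d - 18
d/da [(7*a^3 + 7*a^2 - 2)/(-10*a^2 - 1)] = a*(-70*a^3 - 21*a - 54)/(100*a^4 + 20*a^2 + 1)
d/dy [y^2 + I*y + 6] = 2*y + I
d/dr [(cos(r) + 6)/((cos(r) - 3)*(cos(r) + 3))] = (cos(r)^2 + 12*cos(r) + 9)*sin(r)/((cos(r) - 3)^2*(cos(r) + 3)^2)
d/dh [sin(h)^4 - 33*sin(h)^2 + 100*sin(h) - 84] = 2*(2*sin(h)^3 - 33*sin(h) + 50)*cos(h)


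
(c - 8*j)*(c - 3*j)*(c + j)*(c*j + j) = c^4*j - 10*c^3*j^2 + c^3*j + 13*c^2*j^3 - 10*c^2*j^2 + 24*c*j^4 + 13*c*j^3 + 24*j^4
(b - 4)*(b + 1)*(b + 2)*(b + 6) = b^4 + 5*b^3 - 16*b^2 - 68*b - 48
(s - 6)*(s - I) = s^2 - 6*s - I*s + 6*I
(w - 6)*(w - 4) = w^2 - 10*w + 24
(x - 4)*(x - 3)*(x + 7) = x^3 - 37*x + 84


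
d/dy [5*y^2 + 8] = 10*y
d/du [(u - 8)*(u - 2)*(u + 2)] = 3*u^2 - 16*u - 4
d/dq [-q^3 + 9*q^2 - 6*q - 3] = -3*q^2 + 18*q - 6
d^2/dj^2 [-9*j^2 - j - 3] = -18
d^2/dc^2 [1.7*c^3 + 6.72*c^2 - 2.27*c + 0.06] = 10.2*c + 13.44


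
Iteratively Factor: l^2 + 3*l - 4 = (l + 4)*(l - 1)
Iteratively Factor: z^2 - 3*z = (z)*(z - 3)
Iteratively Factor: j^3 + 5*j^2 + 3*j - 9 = (j + 3)*(j^2 + 2*j - 3) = (j + 3)^2*(j - 1)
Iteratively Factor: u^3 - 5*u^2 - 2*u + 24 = (u + 2)*(u^2 - 7*u + 12) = (u - 4)*(u + 2)*(u - 3)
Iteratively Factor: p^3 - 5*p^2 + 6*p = (p)*(p^2 - 5*p + 6) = p*(p - 3)*(p - 2)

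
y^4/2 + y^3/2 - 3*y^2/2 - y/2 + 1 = (y/2 + 1)*(y - 1)^2*(y + 1)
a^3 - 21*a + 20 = (a - 4)*(a - 1)*(a + 5)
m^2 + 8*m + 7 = (m + 1)*(m + 7)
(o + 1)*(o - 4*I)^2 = o^3 + o^2 - 8*I*o^2 - 16*o - 8*I*o - 16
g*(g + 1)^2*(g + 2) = g^4 + 4*g^3 + 5*g^2 + 2*g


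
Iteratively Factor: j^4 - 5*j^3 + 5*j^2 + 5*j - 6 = (j - 3)*(j^3 - 2*j^2 - j + 2) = (j - 3)*(j + 1)*(j^2 - 3*j + 2) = (j - 3)*(j - 2)*(j + 1)*(j - 1)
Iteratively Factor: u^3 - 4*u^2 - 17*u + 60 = (u + 4)*(u^2 - 8*u + 15) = (u - 3)*(u + 4)*(u - 5)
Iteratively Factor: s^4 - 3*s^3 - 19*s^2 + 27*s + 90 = (s + 2)*(s^3 - 5*s^2 - 9*s + 45) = (s + 2)*(s + 3)*(s^2 - 8*s + 15) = (s - 5)*(s + 2)*(s + 3)*(s - 3)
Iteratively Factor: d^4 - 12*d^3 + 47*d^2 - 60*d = (d - 3)*(d^3 - 9*d^2 + 20*d) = (d - 5)*(d - 3)*(d^2 - 4*d) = (d - 5)*(d - 4)*(d - 3)*(d)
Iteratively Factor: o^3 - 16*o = (o + 4)*(o^2 - 4*o) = o*(o + 4)*(o - 4)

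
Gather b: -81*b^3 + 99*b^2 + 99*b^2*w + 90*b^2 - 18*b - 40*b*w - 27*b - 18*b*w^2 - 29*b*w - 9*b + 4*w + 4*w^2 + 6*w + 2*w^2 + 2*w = -81*b^3 + b^2*(99*w + 189) + b*(-18*w^2 - 69*w - 54) + 6*w^2 + 12*w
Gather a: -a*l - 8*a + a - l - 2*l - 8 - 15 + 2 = a*(-l - 7) - 3*l - 21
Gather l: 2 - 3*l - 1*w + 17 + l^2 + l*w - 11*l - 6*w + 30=l^2 + l*(w - 14) - 7*w + 49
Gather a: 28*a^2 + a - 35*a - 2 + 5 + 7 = 28*a^2 - 34*a + 10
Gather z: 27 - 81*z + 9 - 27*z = 36 - 108*z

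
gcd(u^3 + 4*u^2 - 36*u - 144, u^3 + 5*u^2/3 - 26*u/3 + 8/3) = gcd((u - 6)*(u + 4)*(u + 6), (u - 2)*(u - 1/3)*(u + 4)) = u + 4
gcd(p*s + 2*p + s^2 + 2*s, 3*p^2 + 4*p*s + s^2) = p + s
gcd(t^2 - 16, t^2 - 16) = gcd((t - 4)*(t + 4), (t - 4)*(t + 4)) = t^2 - 16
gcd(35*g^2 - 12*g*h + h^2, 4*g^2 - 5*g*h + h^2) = 1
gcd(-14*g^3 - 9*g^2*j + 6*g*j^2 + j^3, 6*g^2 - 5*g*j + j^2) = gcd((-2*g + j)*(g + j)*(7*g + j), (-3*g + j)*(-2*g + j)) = 2*g - j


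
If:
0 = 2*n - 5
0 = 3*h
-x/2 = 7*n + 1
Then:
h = 0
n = 5/2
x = -37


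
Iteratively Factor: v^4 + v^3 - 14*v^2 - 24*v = (v + 3)*(v^3 - 2*v^2 - 8*v) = (v - 4)*(v + 3)*(v^2 + 2*v) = v*(v - 4)*(v + 3)*(v + 2)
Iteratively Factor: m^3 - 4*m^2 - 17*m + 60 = (m - 5)*(m^2 + m - 12) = (m - 5)*(m - 3)*(m + 4)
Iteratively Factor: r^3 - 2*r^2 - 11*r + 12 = (r - 4)*(r^2 + 2*r - 3) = (r - 4)*(r + 3)*(r - 1)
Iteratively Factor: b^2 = (b)*(b)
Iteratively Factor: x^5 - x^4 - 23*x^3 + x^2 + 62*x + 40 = (x - 2)*(x^4 + x^3 - 21*x^2 - 41*x - 20) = (x - 2)*(x + 1)*(x^3 - 21*x - 20) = (x - 2)*(x + 1)^2*(x^2 - x - 20) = (x - 5)*(x - 2)*(x + 1)^2*(x + 4)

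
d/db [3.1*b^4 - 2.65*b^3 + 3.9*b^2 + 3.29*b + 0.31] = 12.4*b^3 - 7.95*b^2 + 7.8*b + 3.29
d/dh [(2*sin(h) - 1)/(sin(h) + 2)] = 5*cos(h)/(sin(h) + 2)^2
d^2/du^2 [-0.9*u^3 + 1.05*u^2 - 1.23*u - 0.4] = 2.1 - 5.4*u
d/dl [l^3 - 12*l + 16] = 3*l^2 - 12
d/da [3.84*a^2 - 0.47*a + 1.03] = 7.68*a - 0.47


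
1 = 1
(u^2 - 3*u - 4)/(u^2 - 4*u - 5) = (u - 4)/(u - 5)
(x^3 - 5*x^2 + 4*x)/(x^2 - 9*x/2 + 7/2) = 2*x*(x - 4)/(2*x - 7)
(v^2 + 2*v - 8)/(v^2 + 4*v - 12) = (v + 4)/(v + 6)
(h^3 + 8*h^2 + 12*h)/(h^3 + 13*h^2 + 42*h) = (h + 2)/(h + 7)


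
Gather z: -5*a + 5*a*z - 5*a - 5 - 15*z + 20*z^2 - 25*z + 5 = -10*a + 20*z^2 + z*(5*a - 40)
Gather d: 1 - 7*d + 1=2 - 7*d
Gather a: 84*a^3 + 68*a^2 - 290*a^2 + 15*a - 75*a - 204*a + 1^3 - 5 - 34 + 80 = 84*a^3 - 222*a^2 - 264*a + 42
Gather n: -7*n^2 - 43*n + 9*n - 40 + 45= -7*n^2 - 34*n + 5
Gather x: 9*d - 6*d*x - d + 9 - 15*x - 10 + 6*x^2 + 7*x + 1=8*d + 6*x^2 + x*(-6*d - 8)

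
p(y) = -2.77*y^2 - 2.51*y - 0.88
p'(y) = -5.54*y - 2.51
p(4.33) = -63.68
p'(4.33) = -26.50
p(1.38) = -9.62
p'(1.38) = -10.16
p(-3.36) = -23.72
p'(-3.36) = 16.10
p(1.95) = -16.31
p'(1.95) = -13.31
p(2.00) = -16.98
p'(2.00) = -13.59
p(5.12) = -86.35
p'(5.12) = -30.87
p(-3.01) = -18.42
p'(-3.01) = 14.17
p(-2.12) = -8.01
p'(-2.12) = 9.23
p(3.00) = -33.34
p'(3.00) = -19.13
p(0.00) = -0.88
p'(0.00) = -2.51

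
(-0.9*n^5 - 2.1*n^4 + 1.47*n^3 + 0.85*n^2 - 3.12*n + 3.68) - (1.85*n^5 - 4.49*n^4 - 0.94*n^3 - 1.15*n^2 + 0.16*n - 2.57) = -2.75*n^5 + 2.39*n^4 + 2.41*n^3 + 2.0*n^2 - 3.28*n + 6.25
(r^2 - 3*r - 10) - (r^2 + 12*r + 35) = -15*r - 45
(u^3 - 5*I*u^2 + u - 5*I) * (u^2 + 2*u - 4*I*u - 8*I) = u^5 + 2*u^4 - 9*I*u^4 - 19*u^3 - 18*I*u^3 - 38*u^2 - 9*I*u^2 - 20*u - 18*I*u - 40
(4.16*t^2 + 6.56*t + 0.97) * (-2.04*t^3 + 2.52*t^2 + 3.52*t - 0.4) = -8.4864*t^5 - 2.8992*t^4 + 29.1956*t^3 + 23.8716*t^2 + 0.7904*t - 0.388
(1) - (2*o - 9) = 10 - 2*o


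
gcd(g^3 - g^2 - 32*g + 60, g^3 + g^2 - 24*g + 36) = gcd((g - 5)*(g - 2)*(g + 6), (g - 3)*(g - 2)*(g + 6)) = g^2 + 4*g - 12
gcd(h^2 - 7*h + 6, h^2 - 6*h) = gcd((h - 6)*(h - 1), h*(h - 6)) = h - 6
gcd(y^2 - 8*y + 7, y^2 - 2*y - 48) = 1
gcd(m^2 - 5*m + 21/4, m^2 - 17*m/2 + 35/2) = m - 7/2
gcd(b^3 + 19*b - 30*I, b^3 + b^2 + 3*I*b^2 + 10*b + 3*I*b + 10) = b^2 + 3*I*b + 10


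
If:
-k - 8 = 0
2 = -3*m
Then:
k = -8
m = -2/3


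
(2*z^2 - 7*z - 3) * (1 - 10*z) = -20*z^3 + 72*z^2 + 23*z - 3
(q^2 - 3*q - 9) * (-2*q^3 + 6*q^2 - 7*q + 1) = -2*q^5 + 12*q^4 - 7*q^3 - 32*q^2 + 60*q - 9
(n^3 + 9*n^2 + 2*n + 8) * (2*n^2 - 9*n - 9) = 2*n^5 + 9*n^4 - 86*n^3 - 83*n^2 - 90*n - 72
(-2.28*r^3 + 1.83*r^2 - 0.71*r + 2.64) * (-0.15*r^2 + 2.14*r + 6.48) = 0.342*r^5 - 5.1537*r^4 - 10.7517*r^3 + 9.943*r^2 + 1.0488*r + 17.1072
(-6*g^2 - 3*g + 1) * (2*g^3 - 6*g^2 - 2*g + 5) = -12*g^5 + 30*g^4 + 32*g^3 - 30*g^2 - 17*g + 5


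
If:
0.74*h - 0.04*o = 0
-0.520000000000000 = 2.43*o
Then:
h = -0.01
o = -0.21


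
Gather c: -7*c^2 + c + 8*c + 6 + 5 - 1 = -7*c^2 + 9*c + 10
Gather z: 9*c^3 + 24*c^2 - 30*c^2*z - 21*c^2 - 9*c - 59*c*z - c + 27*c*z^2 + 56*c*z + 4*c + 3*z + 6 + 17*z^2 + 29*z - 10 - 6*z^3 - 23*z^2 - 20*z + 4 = 9*c^3 + 3*c^2 - 6*c - 6*z^3 + z^2*(27*c - 6) + z*(-30*c^2 - 3*c + 12)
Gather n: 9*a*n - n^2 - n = -n^2 + n*(9*a - 1)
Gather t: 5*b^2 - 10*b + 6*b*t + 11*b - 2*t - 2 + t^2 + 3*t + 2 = 5*b^2 + b + t^2 + t*(6*b + 1)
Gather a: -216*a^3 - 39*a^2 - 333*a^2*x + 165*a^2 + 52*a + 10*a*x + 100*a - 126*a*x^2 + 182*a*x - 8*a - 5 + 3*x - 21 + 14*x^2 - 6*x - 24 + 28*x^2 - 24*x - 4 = -216*a^3 + a^2*(126 - 333*x) + a*(-126*x^2 + 192*x + 144) + 42*x^2 - 27*x - 54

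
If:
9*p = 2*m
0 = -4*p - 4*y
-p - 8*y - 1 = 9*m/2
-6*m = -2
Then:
No Solution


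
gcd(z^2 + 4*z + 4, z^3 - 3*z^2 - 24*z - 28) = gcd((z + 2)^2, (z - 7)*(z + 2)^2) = z^2 + 4*z + 4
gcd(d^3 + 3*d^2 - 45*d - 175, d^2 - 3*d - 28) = d - 7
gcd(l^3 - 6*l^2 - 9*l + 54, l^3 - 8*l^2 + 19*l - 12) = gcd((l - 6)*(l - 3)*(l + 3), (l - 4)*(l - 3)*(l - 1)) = l - 3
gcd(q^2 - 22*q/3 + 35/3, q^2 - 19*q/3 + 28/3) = q - 7/3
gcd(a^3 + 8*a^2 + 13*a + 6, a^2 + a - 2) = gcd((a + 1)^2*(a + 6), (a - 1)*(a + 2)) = 1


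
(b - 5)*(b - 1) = b^2 - 6*b + 5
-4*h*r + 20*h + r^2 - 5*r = (-4*h + r)*(r - 5)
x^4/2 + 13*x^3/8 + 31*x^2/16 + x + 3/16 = (x/2 + 1/4)*(x + 3/4)*(x + 1)^2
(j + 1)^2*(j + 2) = j^3 + 4*j^2 + 5*j + 2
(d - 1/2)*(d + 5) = d^2 + 9*d/2 - 5/2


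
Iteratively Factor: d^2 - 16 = (d - 4)*(d + 4)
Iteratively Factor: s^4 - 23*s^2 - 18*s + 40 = (s - 5)*(s^3 + 5*s^2 + 2*s - 8) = (s - 5)*(s + 4)*(s^2 + s - 2) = (s - 5)*(s - 1)*(s + 4)*(s + 2)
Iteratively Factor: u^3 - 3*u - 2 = (u + 1)*(u^2 - u - 2) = (u - 2)*(u + 1)*(u + 1)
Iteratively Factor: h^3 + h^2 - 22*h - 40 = (h + 4)*(h^2 - 3*h - 10) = (h - 5)*(h + 4)*(h + 2)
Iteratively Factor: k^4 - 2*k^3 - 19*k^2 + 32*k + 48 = (k - 3)*(k^3 + k^2 - 16*k - 16) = (k - 3)*(k + 4)*(k^2 - 3*k - 4) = (k - 4)*(k - 3)*(k + 4)*(k + 1)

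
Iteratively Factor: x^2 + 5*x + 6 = (x + 3)*(x + 2)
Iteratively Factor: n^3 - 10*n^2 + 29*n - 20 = (n - 4)*(n^2 - 6*n + 5) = (n - 4)*(n - 1)*(n - 5)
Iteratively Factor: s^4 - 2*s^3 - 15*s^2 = (s)*(s^3 - 2*s^2 - 15*s) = s^2*(s^2 - 2*s - 15) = s^2*(s + 3)*(s - 5)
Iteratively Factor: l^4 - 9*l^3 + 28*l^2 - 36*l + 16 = (l - 1)*(l^3 - 8*l^2 + 20*l - 16) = (l - 2)*(l - 1)*(l^2 - 6*l + 8) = (l - 4)*(l - 2)*(l - 1)*(l - 2)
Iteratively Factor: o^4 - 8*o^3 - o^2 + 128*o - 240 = (o - 3)*(o^3 - 5*o^2 - 16*o + 80) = (o - 5)*(o - 3)*(o^2 - 16) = (o - 5)*(o - 4)*(o - 3)*(o + 4)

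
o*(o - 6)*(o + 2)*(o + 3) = o^4 - o^3 - 24*o^2 - 36*o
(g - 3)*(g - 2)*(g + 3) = g^3 - 2*g^2 - 9*g + 18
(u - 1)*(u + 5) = u^2 + 4*u - 5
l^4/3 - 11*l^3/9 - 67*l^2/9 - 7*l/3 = l*(l/3 + 1)*(l - 7)*(l + 1/3)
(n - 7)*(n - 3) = n^2 - 10*n + 21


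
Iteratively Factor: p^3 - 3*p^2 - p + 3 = (p - 1)*(p^2 - 2*p - 3) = (p - 1)*(p + 1)*(p - 3)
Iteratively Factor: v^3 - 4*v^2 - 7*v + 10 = (v + 2)*(v^2 - 6*v + 5) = (v - 1)*(v + 2)*(v - 5)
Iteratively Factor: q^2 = (q)*(q)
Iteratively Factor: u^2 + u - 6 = (u - 2)*(u + 3)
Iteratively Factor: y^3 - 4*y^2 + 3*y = (y - 1)*(y^2 - 3*y) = (y - 3)*(y - 1)*(y)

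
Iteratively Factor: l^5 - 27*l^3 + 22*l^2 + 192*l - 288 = (l - 3)*(l^4 + 3*l^3 - 18*l^2 - 32*l + 96) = (l - 3)*(l + 4)*(l^3 - l^2 - 14*l + 24) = (l - 3)^2*(l + 4)*(l^2 + 2*l - 8) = (l - 3)^2*(l + 4)^2*(l - 2)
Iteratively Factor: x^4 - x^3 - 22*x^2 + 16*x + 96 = (x + 2)*(x^3 - 3*x^2 - 16*x + 48) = (x - 4)*(x + 2)*(x^2 + x - 12) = (x - 4)*(x + 2)*(x + 4)*(x - 3)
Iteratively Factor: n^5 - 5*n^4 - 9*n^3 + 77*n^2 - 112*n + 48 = (n + 4)*(n^4 - 9*n^3 + 27*n^2 - 31*n + 12) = (n - 1)*(n + 4)*(n^3 - 8*n^2 + 19*n - 12) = (n - 3)*(n - 1)*(n + 4)*(n^2 - 5*n + 4) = (n - 3)*(n - 1)^2*(n + 4)*(n - 4)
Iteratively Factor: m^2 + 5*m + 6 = (m + 2)*(m + 3)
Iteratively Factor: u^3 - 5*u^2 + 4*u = (u - 1)*(u^2 - 4*u) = u*(u - 1)*(u - 4)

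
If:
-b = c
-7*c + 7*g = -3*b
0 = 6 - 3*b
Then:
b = 2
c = -2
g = -20/7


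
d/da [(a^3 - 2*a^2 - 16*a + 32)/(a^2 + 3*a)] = (a^4 + 6*a^3 + 10*a^2 - 64*a - 96)/(a^2*(a^2 + 6*a + 9))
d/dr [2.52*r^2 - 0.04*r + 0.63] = 5.04*r - 0.04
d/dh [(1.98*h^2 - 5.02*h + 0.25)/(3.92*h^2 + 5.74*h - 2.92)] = (31.0436*h^2 - 13.5232*h + 13.2234)/(15.3664*h^4 + 45.0016*h^3 + 10.0548*h^2 - 33.5216*h + 8.5264)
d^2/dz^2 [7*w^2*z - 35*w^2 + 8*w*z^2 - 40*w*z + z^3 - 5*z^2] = 16*w + 6*z - 10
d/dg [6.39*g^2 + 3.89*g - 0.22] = 12.78*g + 3.89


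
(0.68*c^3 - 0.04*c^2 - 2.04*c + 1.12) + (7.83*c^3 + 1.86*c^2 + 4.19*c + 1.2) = 8.51*c^3 + 1.82*c^2 + 2.15*c + 2.32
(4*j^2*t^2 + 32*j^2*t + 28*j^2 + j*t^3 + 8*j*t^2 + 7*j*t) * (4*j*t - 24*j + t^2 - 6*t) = 16*j^3*t^3 + 32*j^3*t^2 - 656*j^3*t - 672*j^3 + 8*j^2*t^4 + 16*j^2*t^3 - 328*j^2*t^2 - 336*j^2*t + j*t^5 + 2*j*t^4 - 41*j*t^3 - 42*j*t^2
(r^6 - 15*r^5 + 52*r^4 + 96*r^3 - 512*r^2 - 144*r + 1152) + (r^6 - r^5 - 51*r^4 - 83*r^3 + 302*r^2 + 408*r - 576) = 2*r^6 - 16*r^5 + r^4 + 13*r^3 - 210*r^2 + 264*r + 576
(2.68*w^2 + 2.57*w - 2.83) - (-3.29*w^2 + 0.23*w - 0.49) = 5.97*w^2 + 2.34*w - 2.34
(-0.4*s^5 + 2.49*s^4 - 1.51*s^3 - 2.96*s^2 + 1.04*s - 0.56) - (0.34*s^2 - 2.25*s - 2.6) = -0.4*s^5 + 2.49*s^4 - 1.51*s^3 - 3.3*s^2 + 3.29*s + 2.04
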